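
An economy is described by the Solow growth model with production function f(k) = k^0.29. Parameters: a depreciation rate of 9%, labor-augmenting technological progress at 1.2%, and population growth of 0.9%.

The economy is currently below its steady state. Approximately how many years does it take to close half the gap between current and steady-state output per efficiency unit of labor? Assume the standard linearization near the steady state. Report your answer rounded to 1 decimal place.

Near the steady state the convergence rate is λ = (1 − α)(n + g + δ).
λ = (1 − 0.29) × 0.111 = 0.71 × 0.111 = 0.07881
Half-life = ln 2 / λ = 0.6931 / 0.07881 ≈ 8.79 years

half-life ≈ 8.8 years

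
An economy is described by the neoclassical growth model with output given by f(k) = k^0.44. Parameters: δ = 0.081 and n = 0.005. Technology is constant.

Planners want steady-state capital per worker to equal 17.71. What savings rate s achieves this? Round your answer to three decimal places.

s ≈ 0.430

Steady state requires s·f(k) = (n + δ)·k, i.e. s·k^α = (n + δ)·k.
So s / (n + δ) = (k*)^(1−α) = 17.71^0.56 = 5.0004.
Therefore s = 5.0004 × (n + δ) = 5.0004 × 0.086 = 0.4300.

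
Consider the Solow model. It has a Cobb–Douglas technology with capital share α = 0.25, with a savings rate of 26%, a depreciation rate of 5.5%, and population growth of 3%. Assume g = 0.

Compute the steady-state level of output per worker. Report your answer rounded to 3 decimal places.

Steady state requires s·f(k) = (n + δ)·k, i.e. s·k^α = (n + δ)·k.
Rearranging, k^(1−α) = s / (n + δ).
k^0.75 = 0.26 / (0.030 + 0.055) = 0.26 / 0.085 = 3.0588
k* = 3.0588^(1/0.75) ≈ 4.4402
y* = (k*)^α = 4.4402^0.25 ≈ 1.4516

y* ≈ 1.452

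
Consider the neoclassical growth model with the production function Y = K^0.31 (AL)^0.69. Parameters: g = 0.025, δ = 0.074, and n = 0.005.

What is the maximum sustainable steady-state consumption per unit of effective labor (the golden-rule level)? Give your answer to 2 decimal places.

At the golden rule, f'(k) = n + g + δ, so α·k^(α−1) = n + g + δ and k_gold = (α/(n + g + δ))^(1/(1−α)).
k_gold = (0.31/0.104)^(1/0.69) = 2.9808^1.4493 ≈ 4.8691
c_gold = f(k_gold) − (n + g + δ)·k_gold = 1.6335 − 0.104×4.8691 ≈ 1.1271

c_gold ≈ 1.13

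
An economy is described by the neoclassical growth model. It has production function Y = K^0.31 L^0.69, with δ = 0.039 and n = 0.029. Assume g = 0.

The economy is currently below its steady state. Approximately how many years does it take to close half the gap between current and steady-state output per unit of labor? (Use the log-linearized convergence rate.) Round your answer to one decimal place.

Near the steady state the convergence rate is λ = (1 − α)(n + δ).
λ = (1 − 0.31) × 0.068 = 0.69 × 0.068 = 0.04692
Half-life = ln 2 / λ = 0.6931 / 0.04692 ≈ 14.77 years

about 14.8 years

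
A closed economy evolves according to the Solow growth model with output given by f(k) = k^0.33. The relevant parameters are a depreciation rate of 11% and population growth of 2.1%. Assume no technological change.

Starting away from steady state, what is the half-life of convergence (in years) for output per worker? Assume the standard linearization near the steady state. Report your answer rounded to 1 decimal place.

half-life ≈ 7.9 years

Near the steady state the convergence rate is λ = (1 − α)(n + δ).
λ = (1 − 0.33) × 0.131 = 0.67 × 0.131 = 0.08777
Half-life = ln 2 / λ = 0.6931 / 0.08777 ≈ 7.90 years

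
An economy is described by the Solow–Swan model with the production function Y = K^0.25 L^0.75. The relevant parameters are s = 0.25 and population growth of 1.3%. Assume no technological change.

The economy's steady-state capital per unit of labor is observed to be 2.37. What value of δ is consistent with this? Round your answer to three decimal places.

In steady state, investment equals break-even investment: s·k^α = (n + δ)·k.
So s / (n + δ) = (k*)^(1−α) = 2.37^0.75 = 1.9101.
Therefore n + δ = s / 1.9101 = 0.25 / 1.9101 = 0.1309, so δ = 0.1309 − 0.013 = 0.1179.

δ ≈ 0.118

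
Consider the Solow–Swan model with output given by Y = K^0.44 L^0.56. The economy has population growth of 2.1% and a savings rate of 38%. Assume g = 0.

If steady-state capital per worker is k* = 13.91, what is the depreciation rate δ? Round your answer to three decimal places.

In steady state, investment equals break-even investment: s·k^α = (n + δ)·k.
So s / (n + δ) = (k*)^(1−α) = 13.91^0.56 = 4.3678.
Therefore n + δ = s / 4.3678 = 0.38 / 4.3678 = 0.0870, so δ = 0.0870 − 0.021 = 0.0660.

δ ≈ 0.066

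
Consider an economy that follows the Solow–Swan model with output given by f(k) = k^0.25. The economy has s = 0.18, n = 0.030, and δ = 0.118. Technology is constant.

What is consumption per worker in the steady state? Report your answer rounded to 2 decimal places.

c* ≈ 0.88

In steady state, investment equals break-even investment: s·k^α = (n + δ)·k.
Rearranging, k^(1−α) = s / (n + δ).
k^0.75 = 0.18 / (0.030 + 0.118) = 0.18 / 0.148 = 1.2162
k* = 1.2162^(1/0.75) ≈ 1.2982
y* = (k*)^α = 1.2982^0.25 ≈ 1.0674
c* = (1 − s)·y* = (1 − 0.18) × 1.0674 ≈ 0.8753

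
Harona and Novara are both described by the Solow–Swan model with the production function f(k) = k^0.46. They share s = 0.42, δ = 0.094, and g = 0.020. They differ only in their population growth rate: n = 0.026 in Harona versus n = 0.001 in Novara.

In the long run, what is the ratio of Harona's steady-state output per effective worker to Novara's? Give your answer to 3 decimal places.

Steady-state y* = [s/(n + g + δ)]^(α/(1−α)), so the ratio is [ (s_H/(n + g + δ)_H) / (s_N/(n + g + δ)_N) ]^0.8519.
s_H/(n + g + δ)_H = 0.42/0.140 = 3.0000; s_N/(n + g + δ)_N = 0.42/0.115 = 3.6522.
Ratio = (3.0000/3.6522)^0.8519 = 0.8214^0.8519 ≈ 0.8457

ratio ≈ 0.846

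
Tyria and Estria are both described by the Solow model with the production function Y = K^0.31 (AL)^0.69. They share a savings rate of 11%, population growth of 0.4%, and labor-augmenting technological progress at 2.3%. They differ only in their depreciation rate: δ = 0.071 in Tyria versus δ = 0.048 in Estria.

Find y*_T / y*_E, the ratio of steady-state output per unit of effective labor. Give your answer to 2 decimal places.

ratio ≈ 0.89

Steady-state y* = [s/(n + g + δ)]^(α/(1−α)), so the ratio is [ (s_T/(n + g + δ)_T) / (s_E/(n + g + δ)_E) ]^0.4493.
s_T/(n + g + δ)_T = 0.11/0.098 = 1.1224; s_E/(n + g + δ)_E = 0.11/0.075 = 1.4667.
Ratio = (1.1224/1.4667)^0.4493 = 0.7653^0.4493 ≈ 0.8868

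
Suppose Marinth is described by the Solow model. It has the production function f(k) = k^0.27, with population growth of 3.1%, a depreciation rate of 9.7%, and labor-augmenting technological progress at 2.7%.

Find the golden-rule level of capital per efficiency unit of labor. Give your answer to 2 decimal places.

The golden rule sets f'(k) = n + g + δ, i.e. α·k^(α−1) = n + g + δ.
So k^(1−α) = α / (n + g + δ) = 0.27 / 0.155 = 1.7419.
k_gold = 1.7419^(1/0.73) ≈ 2.1388

k_gold ≈ 2.14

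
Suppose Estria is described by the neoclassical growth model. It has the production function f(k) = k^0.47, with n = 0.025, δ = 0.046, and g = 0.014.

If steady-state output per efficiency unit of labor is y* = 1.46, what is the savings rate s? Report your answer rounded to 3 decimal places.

In steady state, investment equals break-even investment: s·k^α = (n + g + δ)·k.
Since y* = [s/(n + g + δ)]^(α/(1−α)), we have s/(n + g + δ) = (y*)^((1−α)/α) = 1.46^1.1277 = 1.5323.
Therefore s = 1.5323 × (n + g + δ) = 1.5323 × 0.085 = 0.1302.

s ≈ 0.130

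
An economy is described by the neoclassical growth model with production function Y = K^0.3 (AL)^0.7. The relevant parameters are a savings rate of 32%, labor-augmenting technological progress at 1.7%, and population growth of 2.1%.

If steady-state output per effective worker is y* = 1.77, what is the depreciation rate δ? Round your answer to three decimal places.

δ ≈ 0.046

At the steady state, Δk = 0, so s·k^α = (n + g + δ)·k.
Since y* = [s/(n + g + δ)]^(α/(1−α)), we have s/(n + g + δ) = (y*)^((1−α)/α) = 1.77^2.3333 = 3.7896.
Therefore n + g + δ = s / 3.7896 = 0.32 / 3.7896 = 0.0844, so δ = 0.0844 − 0.038 = 0.0464.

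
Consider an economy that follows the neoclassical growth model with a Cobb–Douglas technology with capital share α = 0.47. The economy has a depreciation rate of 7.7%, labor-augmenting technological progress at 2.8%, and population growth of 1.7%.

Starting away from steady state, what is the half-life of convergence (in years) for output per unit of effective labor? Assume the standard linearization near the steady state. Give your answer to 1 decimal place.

t_½ ≈ 10.7 years

Near the steady state the convergence rate is λ = (1 − α)(n + g + δ).
λ = (1 − 0.47) × 0.122 = 0.53 × 0.122 = 0.06466
Half-life = ln 2 / λ = 0.6931 / 0.06466 ≈ 10.72 years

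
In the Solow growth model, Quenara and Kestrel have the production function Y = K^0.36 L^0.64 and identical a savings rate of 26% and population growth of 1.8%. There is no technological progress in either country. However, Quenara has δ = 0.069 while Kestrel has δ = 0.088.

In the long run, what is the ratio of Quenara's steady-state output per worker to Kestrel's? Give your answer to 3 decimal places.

Steady-state y* = [s/(n + δ)]^(α/(1−α)), so the ratio is [ (s_Q/(n + δ)_Q) / (s_K/(n + δ)_K) ]^0.5625.
s_Q/(n + δ)_Q = 0.26/0.087 = 2.9885; s_K/(n + δ)_K = 0.26/0.106 = 2.4528.
Ratio = (2.9885/2.4528)^0.5625 = 1.2184^0.5625 ≈ 1.1175

y*_Q / y*_K ≈ 1.118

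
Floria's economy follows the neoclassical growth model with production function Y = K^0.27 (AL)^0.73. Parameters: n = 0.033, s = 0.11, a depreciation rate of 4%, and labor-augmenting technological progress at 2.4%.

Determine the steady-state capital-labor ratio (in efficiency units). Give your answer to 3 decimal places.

In steady state, investment equals break-even investment: s·k^α = (n + g + δ)·k.
Rearranging, k^(1−α) = s / (n + g + δ).
k^0.73 = 0.11 / (0.033 + 0.024 + 0.040) = 0.11 / 0.097 = 1.1340
k* = 1.1340^(1/0.73) ≈ 1.1880

k* = 1.188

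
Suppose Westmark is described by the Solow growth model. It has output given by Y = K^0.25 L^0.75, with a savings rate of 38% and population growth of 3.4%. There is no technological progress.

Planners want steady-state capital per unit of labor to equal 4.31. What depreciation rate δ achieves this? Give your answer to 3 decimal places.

δ ≈ 0.093

In steady state, investment equals break-even investment: s·k^α = (n + δ)·k.
So s / (n + δ) = (k*)^(1−α) = 4.31^0.75 = 2.9913.
Therefore n + δ = s / 2.9913 = 0.38 / 2.9913 = 0.1270, so δ = 0.1270 − 0.034 = 0.0930.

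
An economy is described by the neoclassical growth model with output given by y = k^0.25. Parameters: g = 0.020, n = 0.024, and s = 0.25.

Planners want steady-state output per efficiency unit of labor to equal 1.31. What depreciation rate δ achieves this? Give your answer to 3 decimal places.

Steady state requires s·f(k) = (n + g + δ)·k, i.e. s·k^α = (n + g + δ)·k.
Since y* = [s/(n + g + δ)]^(α/(1−α)), we have s/(n + g + δ) = (y*)^((1−α)/α) = 1.31^3 = 2.2481.
Therefore n + g + δ = s / 2.2481 = 0.25 / 2.2481 = 0.1112, so δ = 0.1112 − 0.044 = 0.0672.

δ ≈ 0.067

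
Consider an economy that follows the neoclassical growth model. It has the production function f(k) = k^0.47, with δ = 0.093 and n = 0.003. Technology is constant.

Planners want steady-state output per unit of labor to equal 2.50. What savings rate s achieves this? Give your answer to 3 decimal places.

s ≈ 0.270

In steady state, investment equals break-even investment: s·k^α = (n + δ)·k.
Since y* = [s/(n + δ)]^(α/(1−α)), we have s/(n + δ) = (y*)^((1−α)/α) = 2.50^1.1277 = 2.8103.
Therefore s = 2.8103 × (n + δ) = 2.8103 × 0.096 = 0.2698.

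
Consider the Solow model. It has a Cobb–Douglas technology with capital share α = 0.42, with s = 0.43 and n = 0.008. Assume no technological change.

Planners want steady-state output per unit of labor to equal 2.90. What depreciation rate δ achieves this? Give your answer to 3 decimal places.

δ ≈ 0.091

Steady state requires s·f(k) = (n + δ)·k, i.e. s·k^α = (n + δ)·k.
Since y* = [s/(n + δ)]^(α/(1−α)), we have s/(n + δ) = (y*)^((1−α)/α) = 2.90^1.381 = 4.3508.
Therefore n + δ = s / 4.3508 = 0.43 / 4.3508 = 0.0988, so δ = 0.0988 − 0.008 = 0.0908.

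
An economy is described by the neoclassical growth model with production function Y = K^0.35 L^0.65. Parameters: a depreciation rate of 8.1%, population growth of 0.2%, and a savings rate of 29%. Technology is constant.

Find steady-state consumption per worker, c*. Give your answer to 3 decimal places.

Steady state requires s·f(k) = (n + δ)·k, i.e. s·k^α = (n + δ)·k.
Rearranging, k^(1−α) = s / (n + δ).
k^0.65 = 0.29 / (0.002 + 0.081) = 0.29 / 0.083 = 3.4940
k* = 3.4940^(1/0.65) ≈ 6.8530
y* = (k*)^α = 6.8530^0.35 ≈ 1.9614
c* = (1 − s)·y* = (1 − 0.29) × 1.9614 ≈ 1.3926

c* = 1.393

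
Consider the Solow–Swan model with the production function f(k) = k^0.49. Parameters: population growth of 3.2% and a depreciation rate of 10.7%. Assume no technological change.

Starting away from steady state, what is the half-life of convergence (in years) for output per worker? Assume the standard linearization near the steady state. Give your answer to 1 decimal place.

about 9.8 years

Near the steady state the convergence rate is λ = (1 − α)(n + δ).
λ = (1 − 0.49) × 0.139 = 0.51 × 0.139 = 0.07089
Half-life = ln 2 / λ = 0.6931 / 0.07089 ≈ 9.78 years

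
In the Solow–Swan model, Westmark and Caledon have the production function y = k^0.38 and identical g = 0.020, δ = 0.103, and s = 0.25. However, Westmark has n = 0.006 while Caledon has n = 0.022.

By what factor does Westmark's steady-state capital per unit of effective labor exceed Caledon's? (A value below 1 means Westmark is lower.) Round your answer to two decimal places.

ratio ≈ 1.21

Steady-state k* = [s/(n + g + δ)]^(1/(1−α)), so the ratio is [ (s_W/(n + g + δ)_W) / (s_C/(n + g + δ)_C) ]^1.6129.
s_W/(n + g + δ)_W = 0.25/0.129 = 1.9380; s_C/(n + g + δ)_C = 0.25/0.145 = 1.7241.
Ratio = (1.9380/1.7241)^1.6129 = 1.1241^1.6129 ≈ 1.2077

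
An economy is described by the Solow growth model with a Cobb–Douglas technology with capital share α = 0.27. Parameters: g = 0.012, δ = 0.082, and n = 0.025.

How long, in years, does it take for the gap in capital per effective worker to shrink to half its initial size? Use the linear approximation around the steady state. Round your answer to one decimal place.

t_½ ≈ 8.0 years

Near the steady state the convergence rate is λ = (1 − α)(n + g + δ).
λ = (1 − 0.27) × 0.119 = 0.73 × 0.119 = 0.08687
Half-life = ln 2 / λ = 0.6931 / 0.08687 ≈ 7.98 years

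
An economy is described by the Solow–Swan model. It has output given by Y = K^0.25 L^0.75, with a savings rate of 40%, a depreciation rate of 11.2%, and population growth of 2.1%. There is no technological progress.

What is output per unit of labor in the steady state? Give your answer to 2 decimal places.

At the steady state, Δk = 0, so s·k^α = (n + δ)·k.
Dividing both sides by k: k^(1−α) = s / (n + δ).
k^0.75 = 0.40 / (0.021 + 0.112) = 0.40 / 0.133 = 3.0075
k* = 3.0075^(1/0.75) ≈ 4.3412
y* = (k*)^α = 4.3412^0.25 ≈ 1.4435

y* ≈ 1.44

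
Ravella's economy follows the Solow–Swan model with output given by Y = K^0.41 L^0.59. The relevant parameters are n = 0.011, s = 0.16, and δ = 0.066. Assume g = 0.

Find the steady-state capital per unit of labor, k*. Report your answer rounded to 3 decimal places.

In steady state, investment equals break-even investment: s·k^α = (n + δ)·k.
Dividing both sides by k: k^(1−α) = s / (n + δ).
k^0.59 = 0.16 / (0.011 + 0.066) = 0.16 / 0.077 = 2.0779
k* = 2.0779^(1/0.59) ≈ 3.4542

k* ≈ 3.454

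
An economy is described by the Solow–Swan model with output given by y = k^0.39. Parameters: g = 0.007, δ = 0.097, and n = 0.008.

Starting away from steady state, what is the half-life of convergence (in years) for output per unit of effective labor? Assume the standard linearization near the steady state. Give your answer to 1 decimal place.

about 10.1 years

Near the steady state the convergence rate is λ = (1 − α)(n + g + δ).
λ = (1 − 0.39) × 0.112 = 0.61 × 0.112 = 0.06832
Half-life = ln 2 / λ = 0.6931 / 0.06832 ≈ 10.14 years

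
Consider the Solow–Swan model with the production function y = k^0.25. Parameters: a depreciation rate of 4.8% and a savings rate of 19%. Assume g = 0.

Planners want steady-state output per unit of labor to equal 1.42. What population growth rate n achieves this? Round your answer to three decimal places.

n ≈ 0.018

Steady state requires s·f(k) = (n + δ)·k, i.e. s·k^α = (n + δ)·k.
Since y* = [s/(n + δ)]^(α/(1−α)), we have s/(n + δ) = (y*)^((1−α)/α) = 1.42^3 = 2.8633.
Therefore n + δ = s / 2.8633 = 0.19 / 2.8633 = 0.0664, so n = 0.0664 − 0.048 = 0.0184.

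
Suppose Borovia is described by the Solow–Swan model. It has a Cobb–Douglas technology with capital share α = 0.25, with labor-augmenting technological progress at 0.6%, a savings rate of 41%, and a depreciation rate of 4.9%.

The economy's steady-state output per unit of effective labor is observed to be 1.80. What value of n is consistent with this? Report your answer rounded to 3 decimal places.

n ≈ 0.015

At the steady state, Δk = 0, so s·k^α = (n + g + δ)·k.
Since y* = [s/(n + g + δ)]^(α/(1−α)), we have s/(n + g + δ) = (y*)^((1−α)/α) = 1.80^3 = 5.8320.
Therefore n + g + δ = s / 5.8320 = 0.41 / 5.8320 = 0.0703, so n = 0.0703 − 0.055 = 0.0153.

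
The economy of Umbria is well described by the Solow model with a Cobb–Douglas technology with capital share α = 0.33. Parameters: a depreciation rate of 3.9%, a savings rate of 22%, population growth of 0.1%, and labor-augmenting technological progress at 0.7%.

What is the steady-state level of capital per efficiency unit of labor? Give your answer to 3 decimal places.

k* ≈ 10.011

In steady state, investment equals break-even investment: s·k^α = (n + g + δ)·k.
Rearranging, k^(1−α) = s / (n + g + δ).
k^0.67 = 0.22 / (0.001 + 0.007 + 0.039) = 0.22 / 0.047 = 4.6809
k* = 4.6809^(1/0.67) ≈ 10.0113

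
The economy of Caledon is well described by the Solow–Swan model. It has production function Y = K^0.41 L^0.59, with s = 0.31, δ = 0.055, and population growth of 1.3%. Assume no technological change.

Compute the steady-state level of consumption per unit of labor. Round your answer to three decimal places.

c* = 1.980

Steady state requires s·f(k) = (n + δ)·k, i.e. s·k^α = (n + δ)·k.
Rearranging, k^(1−α) = s / (n + δ).
k^0.59 = 0.31 / (0.013 + 0.055) = 0.31 / 0.068 = 4.5588
k* = 4.5588^(1/0.59) ≈ 13.0827
y* = (k*)^α = 13.0827^0.41 ≈ 2.8698
c* = (1 − s)·y* = (1 − 0.31) × 2.8698 ≈ 1.9802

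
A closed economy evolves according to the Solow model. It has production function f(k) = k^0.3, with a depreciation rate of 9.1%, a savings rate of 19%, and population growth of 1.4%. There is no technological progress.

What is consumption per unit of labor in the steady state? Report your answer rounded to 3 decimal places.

c* = 1.044

Steady state requires s·f(k) = (n + δ)·k, i.e. s·k^α = (n + δ)·k.
Rearranging, k^(1−α) = s / (n + δ).
k^0.7 = 0.19 / (0.014 + 0.091) = 0.19 / 0.105 = 1.8095
k* = 1.8095^(1/0.7) ≈ 2.3331
y* = (k*)^α = 2.3331^0.3 ≈ 1.2894
c* = (1 − s)·y* = (1 − 0.19) × 1.2894 ≈ 1.0444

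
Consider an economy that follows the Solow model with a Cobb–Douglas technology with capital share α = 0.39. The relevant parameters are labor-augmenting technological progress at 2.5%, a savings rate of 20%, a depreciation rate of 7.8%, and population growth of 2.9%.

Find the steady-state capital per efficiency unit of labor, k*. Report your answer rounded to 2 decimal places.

In steady state, investment equals break-even investment: s·k^α = (n + g + δ)·k.
Dividing both sides by k: k^(1−α) = s / (n + g + δ).
k^0.61 = 0.20 / (0.029 + 0.025 + 0.078) = 0.20 / 0.132 = 1.5152
k* = 1.5152^(1/0.61) ≈ 1.9763

k* ≈ 1.98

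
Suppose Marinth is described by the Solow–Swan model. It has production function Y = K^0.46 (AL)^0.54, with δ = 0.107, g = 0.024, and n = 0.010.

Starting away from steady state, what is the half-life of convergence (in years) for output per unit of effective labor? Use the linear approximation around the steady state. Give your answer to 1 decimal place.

Near the steady state the convergence rate is λ = (1 − α)(n + g + δ).
λ = (1 − 0.46) × 0.141 = 0.54 × 0.141 = 0.07614
Half-life = ln 2 / λ = 0.6931 / 0.07614 ≈ 9.10 years

half-life ≈ 9.1 years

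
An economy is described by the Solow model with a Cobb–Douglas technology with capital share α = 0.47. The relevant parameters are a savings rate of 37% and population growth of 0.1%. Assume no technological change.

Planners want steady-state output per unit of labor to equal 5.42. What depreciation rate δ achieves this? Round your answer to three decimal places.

δ ≈ 0.054

In steady state, investment equals break-even investment: s·k^α = (n + δ)·k.
Since y* = [s/(n + δ)]^(α/(1−α)), we have s/(n + δ) = (y*)^((1−α)/α) = 5.42^1.1277 = 6.7256.
Therefore n + δ = s / 6.7256 = 0.37 / 6.7256 = 0.0550, so δ = 0.0550 − 0.001 = 0.0540.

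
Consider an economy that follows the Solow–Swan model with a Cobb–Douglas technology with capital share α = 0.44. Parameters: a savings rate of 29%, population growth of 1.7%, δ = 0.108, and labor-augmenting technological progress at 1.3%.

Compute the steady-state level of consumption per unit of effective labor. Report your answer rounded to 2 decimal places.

At the steady state, Δk = 0, so s·k^α = (n + g + δ)·k.
Dividing both sides by k: k^(1−α) = s / (n + g + δ).
k^0.56 = 0.29 / (0.017 + 0.013 + 0.108) = 0.29 / 0.138 = 2.1014
k* = 2.1014^(1/0.56) ≈ 3.7662
y* = (k*)^α = 3.7662^0.44 ≈ 1.7922
c* = (1 − s)·y* = (1 − 0.29) × 1.7922 ≈ 1.2725

c* = 1.27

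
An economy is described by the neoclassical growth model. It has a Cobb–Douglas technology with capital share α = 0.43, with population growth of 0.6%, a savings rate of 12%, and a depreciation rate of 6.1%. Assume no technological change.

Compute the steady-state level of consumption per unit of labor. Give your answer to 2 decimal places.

Steady state requires s·f(k) = (n + δ)·k, i.e. s·k^α = (n + δ)·k.
Dividing both sides by k: k^(1−α) = s / (n + δ).
k^0.57 = 0.12 / (0.006 + 0.061) = 0.12 / 0.067 = 1.7910
k* = 1.7910^(1/0.57) ≈ 2.7799
y* = (k*)^α = 2.7799^0.43 ≈ 1.5521
c* = (1 − s)·y* = (1 − 0.12) × 1.5521 ≈ 1.3658

c* ≈ 1.37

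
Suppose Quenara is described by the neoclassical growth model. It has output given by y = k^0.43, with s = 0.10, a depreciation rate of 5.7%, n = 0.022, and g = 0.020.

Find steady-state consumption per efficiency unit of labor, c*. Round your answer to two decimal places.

c* = 0.91

At the steady state, Δk = 0, so s·k^α = (n + g + δ)·k.
Rearranging, k^(1−α) = s / (n + g + δ).
k^0.57 = 0.10 / (0.022 + 0.020 + 0.057) = 0.10 / 0.099 = 1.0101
k* = 1.0101^(1/0.57) ≈ 1.0178
y* = (k*)^α = 1.0178^0.43 ≈ 1.0076
c* = (1 − s)·y* = (1 − 0.10) × 1.0076 ≈ 0.9068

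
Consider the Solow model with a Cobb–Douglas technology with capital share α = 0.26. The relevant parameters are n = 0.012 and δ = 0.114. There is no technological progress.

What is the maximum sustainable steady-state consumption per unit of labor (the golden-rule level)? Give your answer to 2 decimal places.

At the golden rule, f'(k) = n + δ, so α·k^(α−1) = n + δ and k_gold = (α/(n + δ))^(1/(1−α)).
k_gold = (0.26/0.126)^(1/0.74) = 2.0635^1.3514 ≈ 2.6617
c_gold = f(k_gold) − (n + δ)·k_gold = 1.2899 − 0.126×2.6617 ≈ 0.9545

c_gold ≈ 0.95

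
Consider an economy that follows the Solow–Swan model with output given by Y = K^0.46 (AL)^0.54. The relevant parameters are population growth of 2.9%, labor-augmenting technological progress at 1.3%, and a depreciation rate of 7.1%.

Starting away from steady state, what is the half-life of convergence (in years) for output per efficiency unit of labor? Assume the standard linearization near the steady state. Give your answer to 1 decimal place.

half-life ≈ 11.4 years

Near the steady state the convergence rate is λ = (1 − α)(n + g + δ).
λ = (1 − 0.46) × 0.113 = 0.54 × 0.113 = 0.06102
Half-life = ln 2 / λ = 0.6931 / 0.06102 ≈ 11.36 years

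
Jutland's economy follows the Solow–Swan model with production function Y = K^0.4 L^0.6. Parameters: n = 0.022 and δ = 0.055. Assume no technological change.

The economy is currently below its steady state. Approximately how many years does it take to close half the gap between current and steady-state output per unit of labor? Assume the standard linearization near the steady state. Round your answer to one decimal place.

t_½ ≈ 15.0 years

Near the steady state the convergence rate is λ = (1 − α)(n + δ).
λ = (1 − 0.4) × 0.077 = 0.6 × 0.077 = 0.0462
Half-life = ln 2 / λ = 0.6931 / 0.0462 ≈ 15.00 years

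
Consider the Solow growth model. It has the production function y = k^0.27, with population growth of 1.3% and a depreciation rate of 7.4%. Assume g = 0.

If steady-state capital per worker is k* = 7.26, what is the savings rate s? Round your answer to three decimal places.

s ≈ 0.370

In steady state, investment equals break-even investment: s·k^α = (n + δ)·k.
So s / (n + δ) = (k*)^(1−α) = 7.26^0.73 = 4.2509.
Therefore s = 4.2509 × (n + δ) = 4.2509 × 0.087 = 0.3698.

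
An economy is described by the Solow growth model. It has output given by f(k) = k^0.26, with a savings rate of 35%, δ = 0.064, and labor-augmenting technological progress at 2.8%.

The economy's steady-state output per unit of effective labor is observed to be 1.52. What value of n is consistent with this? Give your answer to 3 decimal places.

Steady state requires s·f(k) = (n + g + δ)·k, i.e. s·k^α = (n + g + δ)·k.
Since y* = [s/(n + g + δ)]^(α/(1−α)), we have s/(n + g + δ) = (y*)^((1−α)/α) = 1.52^2.8462 = 3.2928.
Therefore n + g + δ = s / 3.2928 = 0.35 / 3.2928 = 0.1063, so n = 0.1063 − 0.092 = 0.0143.

n ≈ 0.014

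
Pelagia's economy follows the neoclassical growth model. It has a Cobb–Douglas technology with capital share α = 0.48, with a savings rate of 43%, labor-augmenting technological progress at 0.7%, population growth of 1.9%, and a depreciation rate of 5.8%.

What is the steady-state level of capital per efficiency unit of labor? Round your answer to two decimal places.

k* ≈ 23.11

Steady state requires s·f(k) = (n + g + δ)·k, i.e. s·k^α = (n + g + δ)·k.
Rearranging, k^(1−α) = s / (n + g + δ).
k^0.52 = 0.43 / (0.019 + 0.007 + 0.058) = 0.43 / 0.084 = 5.1190
k* = 5.1190^(1/0.52) ≈ 23.1109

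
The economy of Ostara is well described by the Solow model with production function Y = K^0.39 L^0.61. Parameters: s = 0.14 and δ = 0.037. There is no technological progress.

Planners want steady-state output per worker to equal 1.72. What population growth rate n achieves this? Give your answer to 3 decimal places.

At the steady state, Δk = 0, so s·k^α = (n + δ)·k.
Since y* = [s/(n + δ)]^(α/(1−α)), we have s/(n + δ) = (y*)^((1−α)/α) = 1.72^1.5641 = 2.3356.
Therefore n + δ = s / 2.3356 = 0.14 / 2.3356 = 0.0599, so n = 0.0599 − 0.037 = 0.0229.

n ≈ 0.023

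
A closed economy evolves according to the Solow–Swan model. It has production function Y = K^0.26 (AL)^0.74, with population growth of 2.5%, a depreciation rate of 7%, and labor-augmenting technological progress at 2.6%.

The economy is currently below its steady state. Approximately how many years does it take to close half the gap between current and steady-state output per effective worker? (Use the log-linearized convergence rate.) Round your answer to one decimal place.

half-life ≈ 7.7 years

Near the steady state the convergence rate is λ = (1 − α)(n + g + δ).
λ = (1 − 0.26) × 0.121 = 0.74 × 0.121 = 0.08954
Half-life = ln 2 / λ = 0.6931 / 0.08954 ≈ 7.74 years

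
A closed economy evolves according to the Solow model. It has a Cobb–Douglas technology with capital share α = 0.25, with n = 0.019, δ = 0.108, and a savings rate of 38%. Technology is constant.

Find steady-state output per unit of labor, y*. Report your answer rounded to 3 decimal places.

y* ≈ 1.441

At the steady state, Δk = 0, so s·k^α = (n + δ)·k.
Rearranging, k^(1−α) = s / (n + δ).
k^0.75 = 0.38 / (0.019 + 0.108) = 0.38 / 0.127 = 2.9921
k* = 2.9921^(1/0.75) ≈ 4.3116
y* = (k*)^α = 4.3116^0.25 ≈ 1.4410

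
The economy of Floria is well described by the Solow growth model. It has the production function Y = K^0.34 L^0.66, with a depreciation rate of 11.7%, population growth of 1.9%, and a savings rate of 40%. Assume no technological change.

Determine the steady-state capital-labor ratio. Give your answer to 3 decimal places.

k* = 5.127

Steady state requires s·f(k) = (n + δ)·k, i.e. s·k^α = (n + δ)·k.
Rearranging, k^(1−α) = s / (n + δ).
k^0.66 = 0.40 / (0.019 + 0.117) = 0.40 / 0.136 = 2.9412
k* = 2.9412^(1/0.66) ≈ 5.1273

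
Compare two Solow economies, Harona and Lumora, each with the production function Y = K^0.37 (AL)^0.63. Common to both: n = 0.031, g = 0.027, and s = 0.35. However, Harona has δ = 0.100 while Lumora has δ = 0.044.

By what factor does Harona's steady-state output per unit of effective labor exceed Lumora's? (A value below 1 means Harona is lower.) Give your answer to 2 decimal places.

y*_H / y*_L ≈ 0.77

Steady-state y* = [s/(n + g + δ)]^(α/(1−α)), so the ratio is [ (s_H/(n + g + δ)_H) / (s_L/(n + g + δ)_L) ]^0.5873.
s_H/(n + g + δ)_H = 0.35/0.158 = 2.2152; s_L/(n + g + δ)_L = 0.35/0.102 = 3.4314.
Ratio = (2.2152/3.4314)^0.5873 = 0.6456^0.5873 ≈ 0.7734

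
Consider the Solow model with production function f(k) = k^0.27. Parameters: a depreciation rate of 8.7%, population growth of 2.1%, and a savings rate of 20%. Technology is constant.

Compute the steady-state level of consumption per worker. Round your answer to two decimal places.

c* ≈ 1.00

At the steady state, Δk = 0, so s·k^α = (n + δ)·k.
Dividing both sides by k: k^(1−α) = s / (n + δ).
k^0.73 = 0.20 / (0.021 + 0.087) = 0.20 / 0.108 = 1.8519
k* = 1.8519^(1/0.73) ≈ 2.3259
y* = (k*)^α = 2.3259^0.27 ≈ 1.2560
c* = (1 − s)·y* = (1 − 0.20) × 1.2560 ≈ 1.0048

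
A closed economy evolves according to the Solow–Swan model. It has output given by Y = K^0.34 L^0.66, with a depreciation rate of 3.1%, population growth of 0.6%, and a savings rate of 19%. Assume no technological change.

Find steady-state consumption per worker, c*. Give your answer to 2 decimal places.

c* = 1.88

In steady state, investment equals break-even investment: s·k^α = (n + δ)·k.
Dividing both sides by k: k^(1−α) = s / (n + δ).
k^0.66 = 0.19 / (0.006 + 0.031) = 0.19 / 0.037 = 5.1351
k* = 5.1351^(1/0.66) ≈ 11.9286
y* = (k*)^α = 11.9286^0.34 ≈ 2.3230
c* = (1 − s)·y* = (1 − 0.19) × 2.3230 ≈ 1.8816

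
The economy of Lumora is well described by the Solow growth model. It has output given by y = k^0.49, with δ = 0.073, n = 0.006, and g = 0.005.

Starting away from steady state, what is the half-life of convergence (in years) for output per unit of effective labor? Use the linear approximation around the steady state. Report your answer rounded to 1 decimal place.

Near the steady state the convergence rate is λ = (1 − α)(n + g + δ).
λ = (1 − 0.49) × 0.084 = 0.51 × 0.084 = 0.04284
Half-life = ln 2 / λ = 0.6931 / 0.04284 ≈ 16.18 years

about 16.2 years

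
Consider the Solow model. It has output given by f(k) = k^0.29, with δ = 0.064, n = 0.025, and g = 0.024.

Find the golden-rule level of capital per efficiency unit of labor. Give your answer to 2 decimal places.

The golden rule sets f'(k) = n + g + δ, i.e. α·k^(α−1) = n + g + δ.
So k^(1−α) = α / (n + g + δ) = 0.29 / 0.113 = 2.5664.
k_gold = 2.5664^(1/0.71) ≈ 3.7715

k_gold ≈ 3.77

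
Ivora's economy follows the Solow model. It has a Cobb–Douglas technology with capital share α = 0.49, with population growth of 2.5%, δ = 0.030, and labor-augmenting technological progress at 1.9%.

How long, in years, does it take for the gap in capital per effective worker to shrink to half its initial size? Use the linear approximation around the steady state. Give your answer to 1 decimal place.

Near the steady state the convergence rate is λ = (1 − α)(n + g + δ).
λ = (1 − 0.49) × 0.074 = 0.51 × 0.074 = 0.03774
Half-life = ln 2 / λ = 0.6931 / 0.03774 ≈ 18.37 years

half-life ≈ 18.4 years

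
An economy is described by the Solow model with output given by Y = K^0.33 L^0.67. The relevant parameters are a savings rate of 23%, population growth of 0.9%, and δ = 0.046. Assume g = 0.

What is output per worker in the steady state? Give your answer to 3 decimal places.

In steady state, investment equals break-even investment: s·k^α = (n + δ)·k.
Dividing both sides by k: k^(1−α) = s / (n + δ).
k^0.67 = 0.23 / (0.009 + 0.046) = 0.23 / 0.055 = 4.1818
k* = 4.1818^(1/0.67) ≈ 8.4607
y* = (k*)^α = 8.4607^0.33 ≈ 2.0232

y* ≈ 2.023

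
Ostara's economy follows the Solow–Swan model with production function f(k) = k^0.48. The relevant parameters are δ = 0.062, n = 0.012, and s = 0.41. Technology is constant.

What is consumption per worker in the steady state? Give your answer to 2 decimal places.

Steady state requires s·f(k) = (n + δ)·k, i.e. s·k^α = (n + δ)·k.
Dividing both sides by k: k^(1−α) = s / (n + δ).
k^0.52 = 0.41 / (0.012 + 0.062) = 0.41 / 0.074 = 5.5405
k* = 5.5405^(1/0.52) ≈ 26.9093
y* = (k*)^α = 26.9093^0.48 ≈ 4.8568
c* = (1 − s)·y* = (1 − 0.41) × 4.8568 ≈ 2.8655

c* ≈ 2.87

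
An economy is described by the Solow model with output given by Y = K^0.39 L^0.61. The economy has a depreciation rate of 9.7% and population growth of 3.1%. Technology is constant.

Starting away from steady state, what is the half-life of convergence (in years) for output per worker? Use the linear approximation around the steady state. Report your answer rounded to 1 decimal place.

t_½ ≈ 8.9 years

Near the steady state the convergence rate is λ = (1 − α)(n + δ).
λ = (1 − 0.39) × 0.128 = 0.61 × 0.128 = 0.07808
Half-life = ln 2 / λ = 0.6931 / 0.07808 ≈ 8.88 years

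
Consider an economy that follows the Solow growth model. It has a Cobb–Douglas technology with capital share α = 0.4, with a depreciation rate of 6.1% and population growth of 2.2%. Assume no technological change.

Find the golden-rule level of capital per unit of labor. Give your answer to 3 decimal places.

The golden rule sets f'(k) = n + δ, i.e. α·k^(α−1) = n + δ.
So k^(1−α) = α / (n + δ) = 0.4 / 0.083 = 4.8193.
k_gold = 4.8193^(1/0.6) ≈ 13.7501

k_gold ≈ 13.750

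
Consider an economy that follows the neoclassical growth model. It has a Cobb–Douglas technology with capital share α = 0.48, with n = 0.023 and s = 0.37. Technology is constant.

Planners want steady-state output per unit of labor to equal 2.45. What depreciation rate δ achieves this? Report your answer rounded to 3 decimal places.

δ ≈ 0.117

Steady state requires s·f(k) = (n + δ)·k, i.e. s·k^α = (n + δ)·k.
Since y* = [s/(n + δ)]^(α/(1−α)), we have s/(n + δ) = (y*)^((1−α)/α) = 2.45^1.0833 = 2.6399.
Therefore n + δ = s / 2.6399 = 0.37 / 2.6399 = 0.1402, so δ = 0.1402 − 0.023 = 0.1172.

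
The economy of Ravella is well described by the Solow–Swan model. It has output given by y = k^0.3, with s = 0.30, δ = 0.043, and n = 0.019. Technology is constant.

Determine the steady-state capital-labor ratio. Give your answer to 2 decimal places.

Steady state requires s·f(k) = (n + δ)·k, i.e. s·k^α = (n + δ)·k.
Dividing both sides by k: k^(1−α) = s / (n + δ).
k^0.7 = 0.30 / (0.019 + 0.043) = 0.30 / 0.062 = 4.8387
k* = 4.8387^(1/0.7) ≈ 9.5101

k* ≈ 9.51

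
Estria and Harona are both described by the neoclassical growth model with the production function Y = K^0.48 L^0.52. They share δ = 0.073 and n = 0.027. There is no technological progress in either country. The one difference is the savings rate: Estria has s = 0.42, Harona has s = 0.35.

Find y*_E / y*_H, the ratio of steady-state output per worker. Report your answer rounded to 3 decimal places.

y*_E / y*_H ≈ 1.183

Steady-state y* = [s/(n + δ)]^(α/(1−α)), so the ratio is [ (s_E/(n + δ)_E) / (s_H/(n + δ)_H) ]^0.9231.
s_E/(n + δ)_E = 0.42/0.100 = 4.2000; s_H/(n + δ)_H = 0.35/0.100 = 3.5000.
Ratio = (4.2000/3.5000)^0.9231 = 1.2000^0.9231 ≈ 1.1833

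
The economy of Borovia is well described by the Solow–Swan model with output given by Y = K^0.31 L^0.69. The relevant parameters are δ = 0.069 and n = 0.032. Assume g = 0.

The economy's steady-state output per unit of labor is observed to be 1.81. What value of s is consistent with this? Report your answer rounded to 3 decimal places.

s ≈ 0.378

In steady state, investment equals break-even investment: s·k^α = (n + δ)·k.
Since y* = [s/(n + δ)]^(α/(1−α)), we have s/(n + δ) = (y*)^((1−α)/α) = 1.81^2.2258 = 3.7458.
Therefore s = 3.7458 × (n + δ) = 3.7458 × 0.101 = 0.3783.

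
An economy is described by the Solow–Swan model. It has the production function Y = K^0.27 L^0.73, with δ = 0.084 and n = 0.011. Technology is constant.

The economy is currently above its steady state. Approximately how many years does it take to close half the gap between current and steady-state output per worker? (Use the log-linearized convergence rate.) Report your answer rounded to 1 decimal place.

half-life ≈ 10.0 years

Near the steady state the convergence rate is λ = (1 − α)(n + δ).
λ = (1 − 0.27) × 0.095 = 0.73 × 0.095 = 0.06935
Half-life = ln 2 / λ = 0.6931 / 0.06935 ≈ 9.99 years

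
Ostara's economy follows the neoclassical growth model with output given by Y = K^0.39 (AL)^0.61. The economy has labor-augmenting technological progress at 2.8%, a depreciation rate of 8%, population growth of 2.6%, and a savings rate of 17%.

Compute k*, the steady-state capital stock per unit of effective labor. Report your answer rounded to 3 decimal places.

In steady state, investment equals break-even investment: s·k^α = (n + g + δ)·k.
Dividing both sides by k: k^(1−α) = s / (n + g + δ).
k^0.61 = 0.17 / (0.026 + 0.028 + 0.080) = 0.17 / 0.134 = 1.2687
k* = 1.2687^(1/0.61) ≈ 1.4772

k* = 1.477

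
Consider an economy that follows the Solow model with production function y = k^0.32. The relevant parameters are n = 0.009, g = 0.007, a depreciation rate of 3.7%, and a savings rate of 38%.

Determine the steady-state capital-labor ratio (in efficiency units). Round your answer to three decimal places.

k* = 18.118

Steady state requires s·f(k) = (n + g + δ)·k, i.e. s·k^α = (n + g + δ)·k.
Dividing both sides by k: k^(1−α) = s / (n + g + δ).
k^0.68 = 0.38 / (0.009 + 0.007 + 0.037) = 0.38 / 0.053 = 7.1698
k* = 7.1698^(1/0.68) ≈ 18.1175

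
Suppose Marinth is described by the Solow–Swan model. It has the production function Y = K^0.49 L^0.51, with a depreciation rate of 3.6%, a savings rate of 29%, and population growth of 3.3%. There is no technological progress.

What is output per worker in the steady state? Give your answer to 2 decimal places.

y* = 3.97

In steady state, investment equals break-even investment: s·k^α = (n + δ)·k.
Rearranging, k^(1−α) = s / (n + δ).
k^0.51 = 0.29 / (0.033 + 0.036) = 0.29 / 0.069 = 4.2029
k* = 4.2029^(1/0.51) ≈ 16.6973
y* = (k*)^α = 16.6973^0.49 ≈ 3.9728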